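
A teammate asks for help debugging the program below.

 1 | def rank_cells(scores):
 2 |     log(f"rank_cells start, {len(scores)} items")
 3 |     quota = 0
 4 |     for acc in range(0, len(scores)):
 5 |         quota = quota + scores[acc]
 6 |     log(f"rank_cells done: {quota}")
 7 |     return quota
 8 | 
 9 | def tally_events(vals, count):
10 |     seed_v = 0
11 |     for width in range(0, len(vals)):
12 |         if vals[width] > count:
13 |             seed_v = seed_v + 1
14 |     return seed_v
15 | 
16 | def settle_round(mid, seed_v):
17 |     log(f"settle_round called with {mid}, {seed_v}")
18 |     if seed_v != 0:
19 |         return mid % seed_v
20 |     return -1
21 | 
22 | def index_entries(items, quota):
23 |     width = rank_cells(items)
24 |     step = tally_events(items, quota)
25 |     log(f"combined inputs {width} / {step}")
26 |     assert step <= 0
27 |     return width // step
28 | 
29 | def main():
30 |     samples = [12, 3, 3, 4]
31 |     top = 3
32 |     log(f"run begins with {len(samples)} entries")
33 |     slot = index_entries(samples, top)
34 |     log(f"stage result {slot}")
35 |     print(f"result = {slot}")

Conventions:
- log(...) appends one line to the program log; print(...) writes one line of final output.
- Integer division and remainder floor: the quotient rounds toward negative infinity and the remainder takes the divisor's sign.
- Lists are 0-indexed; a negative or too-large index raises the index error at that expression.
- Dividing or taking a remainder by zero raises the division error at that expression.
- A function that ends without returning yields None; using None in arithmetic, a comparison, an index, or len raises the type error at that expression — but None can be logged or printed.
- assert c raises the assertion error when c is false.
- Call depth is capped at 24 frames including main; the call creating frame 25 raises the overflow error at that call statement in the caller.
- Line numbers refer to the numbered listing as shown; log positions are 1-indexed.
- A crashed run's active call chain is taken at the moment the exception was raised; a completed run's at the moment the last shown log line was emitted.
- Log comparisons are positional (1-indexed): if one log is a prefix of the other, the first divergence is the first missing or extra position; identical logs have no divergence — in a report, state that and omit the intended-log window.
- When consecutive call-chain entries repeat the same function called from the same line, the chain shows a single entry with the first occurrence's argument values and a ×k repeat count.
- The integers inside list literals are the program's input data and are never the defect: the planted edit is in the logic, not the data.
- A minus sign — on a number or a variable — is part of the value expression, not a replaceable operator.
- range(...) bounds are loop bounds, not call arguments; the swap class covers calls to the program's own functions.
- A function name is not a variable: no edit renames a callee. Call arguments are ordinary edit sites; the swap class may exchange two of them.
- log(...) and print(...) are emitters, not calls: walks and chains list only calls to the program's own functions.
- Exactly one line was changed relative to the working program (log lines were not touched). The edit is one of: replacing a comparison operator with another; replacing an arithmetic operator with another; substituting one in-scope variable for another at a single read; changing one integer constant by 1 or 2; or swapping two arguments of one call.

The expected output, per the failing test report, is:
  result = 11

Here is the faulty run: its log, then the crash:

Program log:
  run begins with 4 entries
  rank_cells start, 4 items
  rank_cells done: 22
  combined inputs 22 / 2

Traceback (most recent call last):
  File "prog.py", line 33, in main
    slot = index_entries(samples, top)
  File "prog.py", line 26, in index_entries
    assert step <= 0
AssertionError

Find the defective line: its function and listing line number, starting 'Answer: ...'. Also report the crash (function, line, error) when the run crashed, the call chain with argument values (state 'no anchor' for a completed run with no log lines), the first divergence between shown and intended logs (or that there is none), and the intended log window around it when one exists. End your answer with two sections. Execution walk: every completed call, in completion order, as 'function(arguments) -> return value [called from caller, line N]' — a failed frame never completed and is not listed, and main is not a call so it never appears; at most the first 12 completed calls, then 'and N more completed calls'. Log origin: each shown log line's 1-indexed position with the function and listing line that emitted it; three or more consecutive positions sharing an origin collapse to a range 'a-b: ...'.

Answer: the defect is in index_entries at line 26.
Key fact: The shown log is a 4-line prefix of the intended one, whose next entry is 'stage result 11'.
Crash: index_entries, line 26, AssertionError.
Call chain: main -> index_entries([12, 3, 3, 4], 3) (called at line 33).
First divergence: position 5; the shown log stops at 4 lines while the working version next logs 'stage result 11'.
Intended log window:
  3: rank_cells done: 22
  4: combined inputs 22 / 2
  5: stage result 11
Execution walk:
  rank_cells([12, 3, 3, 4]) -> 22  [called from index_entries, line 23]
  tally_events([12, 3, 3, 4], 3) -> 2  [called from index_entries, line 24]
Log origins:
  1: from main, line 32
  2: from rank_cells, line 2
  3: from rank_cells, line 6
  4: from index_entries, line 25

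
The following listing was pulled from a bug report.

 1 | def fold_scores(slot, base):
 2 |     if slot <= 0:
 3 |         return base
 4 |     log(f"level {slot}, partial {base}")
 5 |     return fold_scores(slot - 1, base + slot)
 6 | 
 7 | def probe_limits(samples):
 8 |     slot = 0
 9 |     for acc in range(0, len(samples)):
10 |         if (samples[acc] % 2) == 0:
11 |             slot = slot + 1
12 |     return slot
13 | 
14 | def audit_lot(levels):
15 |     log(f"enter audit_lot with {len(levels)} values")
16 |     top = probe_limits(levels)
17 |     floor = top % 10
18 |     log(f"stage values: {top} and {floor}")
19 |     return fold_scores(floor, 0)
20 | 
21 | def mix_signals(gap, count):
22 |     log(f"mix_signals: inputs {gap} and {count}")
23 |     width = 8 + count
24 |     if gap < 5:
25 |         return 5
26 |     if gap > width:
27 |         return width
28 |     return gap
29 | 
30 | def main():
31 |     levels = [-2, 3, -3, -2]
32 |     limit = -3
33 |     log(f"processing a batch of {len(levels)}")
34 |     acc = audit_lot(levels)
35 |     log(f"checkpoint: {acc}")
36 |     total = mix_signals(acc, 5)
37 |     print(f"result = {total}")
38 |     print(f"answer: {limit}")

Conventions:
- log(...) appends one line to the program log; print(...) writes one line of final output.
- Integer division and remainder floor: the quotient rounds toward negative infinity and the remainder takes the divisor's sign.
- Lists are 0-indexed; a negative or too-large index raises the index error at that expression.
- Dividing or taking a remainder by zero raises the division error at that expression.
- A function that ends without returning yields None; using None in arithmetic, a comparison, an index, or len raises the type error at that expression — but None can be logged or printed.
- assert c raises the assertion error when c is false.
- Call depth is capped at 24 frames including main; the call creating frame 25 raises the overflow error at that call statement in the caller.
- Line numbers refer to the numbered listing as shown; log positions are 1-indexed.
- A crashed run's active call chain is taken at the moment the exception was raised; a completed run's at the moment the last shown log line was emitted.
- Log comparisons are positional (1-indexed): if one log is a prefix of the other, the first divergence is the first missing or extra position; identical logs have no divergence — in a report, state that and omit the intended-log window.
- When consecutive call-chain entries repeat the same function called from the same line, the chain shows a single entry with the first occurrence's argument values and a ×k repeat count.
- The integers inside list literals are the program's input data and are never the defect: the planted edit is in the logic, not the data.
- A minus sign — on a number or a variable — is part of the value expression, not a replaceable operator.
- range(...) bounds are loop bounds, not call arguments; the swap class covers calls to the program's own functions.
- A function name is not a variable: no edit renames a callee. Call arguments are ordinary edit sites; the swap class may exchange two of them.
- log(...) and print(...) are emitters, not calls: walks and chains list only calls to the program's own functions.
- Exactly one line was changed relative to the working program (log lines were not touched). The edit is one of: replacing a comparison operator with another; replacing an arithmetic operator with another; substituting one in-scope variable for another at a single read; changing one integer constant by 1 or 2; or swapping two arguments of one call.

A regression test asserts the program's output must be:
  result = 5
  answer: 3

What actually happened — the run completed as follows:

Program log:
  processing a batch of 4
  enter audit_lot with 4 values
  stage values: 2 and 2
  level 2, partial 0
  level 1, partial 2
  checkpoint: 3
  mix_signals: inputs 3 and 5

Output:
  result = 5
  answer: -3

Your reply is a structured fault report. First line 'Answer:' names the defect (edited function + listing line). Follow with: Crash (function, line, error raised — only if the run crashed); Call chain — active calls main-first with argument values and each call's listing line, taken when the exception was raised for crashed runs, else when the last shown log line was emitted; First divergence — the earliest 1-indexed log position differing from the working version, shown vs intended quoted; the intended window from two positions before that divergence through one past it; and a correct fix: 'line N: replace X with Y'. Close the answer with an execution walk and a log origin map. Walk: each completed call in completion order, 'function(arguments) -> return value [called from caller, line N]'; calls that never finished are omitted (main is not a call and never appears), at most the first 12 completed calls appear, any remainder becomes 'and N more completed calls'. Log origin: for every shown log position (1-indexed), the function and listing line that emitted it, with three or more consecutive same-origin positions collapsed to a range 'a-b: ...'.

Answer: the defect is in main at line 38.
Key observation: Every logged value matches the working version; the printed result is what differs.
Call chain: main -> mix_signals(3, 5) (called at line 36).
First divergence: none — the logs agree in full.
Execution walk:
  probe_limits([-2, 3, -3, -2]) -> 2  [called from audit_lot, line 16]
  fold_scores(0, 3) -> 3  [called from fold_scores, line 5]
  fold_scores(1, 2) -> 3  [called from fold_scores, line 5]
  fold_scores(2, 0) -> 3  [called from audit_lot, line 19]
  audit_lot([-2, 3, -3, -2]) -> 3  [called from main, line 34]
  mix_signals(3, 5) -> 5  [called from main, line 36]
Log line origins:
  1: logged in main at line 33
  2: logged in audit_lot at line 15
  3: logged in audit_lot at line 18
  4: logged in fold_scores at line 4
  5: logged in fold_scores at line 4
  6: logged in main at line 35
  7: logged in mix_signals at line 22
A correct fix: line 38: replace `limit` with `acc`.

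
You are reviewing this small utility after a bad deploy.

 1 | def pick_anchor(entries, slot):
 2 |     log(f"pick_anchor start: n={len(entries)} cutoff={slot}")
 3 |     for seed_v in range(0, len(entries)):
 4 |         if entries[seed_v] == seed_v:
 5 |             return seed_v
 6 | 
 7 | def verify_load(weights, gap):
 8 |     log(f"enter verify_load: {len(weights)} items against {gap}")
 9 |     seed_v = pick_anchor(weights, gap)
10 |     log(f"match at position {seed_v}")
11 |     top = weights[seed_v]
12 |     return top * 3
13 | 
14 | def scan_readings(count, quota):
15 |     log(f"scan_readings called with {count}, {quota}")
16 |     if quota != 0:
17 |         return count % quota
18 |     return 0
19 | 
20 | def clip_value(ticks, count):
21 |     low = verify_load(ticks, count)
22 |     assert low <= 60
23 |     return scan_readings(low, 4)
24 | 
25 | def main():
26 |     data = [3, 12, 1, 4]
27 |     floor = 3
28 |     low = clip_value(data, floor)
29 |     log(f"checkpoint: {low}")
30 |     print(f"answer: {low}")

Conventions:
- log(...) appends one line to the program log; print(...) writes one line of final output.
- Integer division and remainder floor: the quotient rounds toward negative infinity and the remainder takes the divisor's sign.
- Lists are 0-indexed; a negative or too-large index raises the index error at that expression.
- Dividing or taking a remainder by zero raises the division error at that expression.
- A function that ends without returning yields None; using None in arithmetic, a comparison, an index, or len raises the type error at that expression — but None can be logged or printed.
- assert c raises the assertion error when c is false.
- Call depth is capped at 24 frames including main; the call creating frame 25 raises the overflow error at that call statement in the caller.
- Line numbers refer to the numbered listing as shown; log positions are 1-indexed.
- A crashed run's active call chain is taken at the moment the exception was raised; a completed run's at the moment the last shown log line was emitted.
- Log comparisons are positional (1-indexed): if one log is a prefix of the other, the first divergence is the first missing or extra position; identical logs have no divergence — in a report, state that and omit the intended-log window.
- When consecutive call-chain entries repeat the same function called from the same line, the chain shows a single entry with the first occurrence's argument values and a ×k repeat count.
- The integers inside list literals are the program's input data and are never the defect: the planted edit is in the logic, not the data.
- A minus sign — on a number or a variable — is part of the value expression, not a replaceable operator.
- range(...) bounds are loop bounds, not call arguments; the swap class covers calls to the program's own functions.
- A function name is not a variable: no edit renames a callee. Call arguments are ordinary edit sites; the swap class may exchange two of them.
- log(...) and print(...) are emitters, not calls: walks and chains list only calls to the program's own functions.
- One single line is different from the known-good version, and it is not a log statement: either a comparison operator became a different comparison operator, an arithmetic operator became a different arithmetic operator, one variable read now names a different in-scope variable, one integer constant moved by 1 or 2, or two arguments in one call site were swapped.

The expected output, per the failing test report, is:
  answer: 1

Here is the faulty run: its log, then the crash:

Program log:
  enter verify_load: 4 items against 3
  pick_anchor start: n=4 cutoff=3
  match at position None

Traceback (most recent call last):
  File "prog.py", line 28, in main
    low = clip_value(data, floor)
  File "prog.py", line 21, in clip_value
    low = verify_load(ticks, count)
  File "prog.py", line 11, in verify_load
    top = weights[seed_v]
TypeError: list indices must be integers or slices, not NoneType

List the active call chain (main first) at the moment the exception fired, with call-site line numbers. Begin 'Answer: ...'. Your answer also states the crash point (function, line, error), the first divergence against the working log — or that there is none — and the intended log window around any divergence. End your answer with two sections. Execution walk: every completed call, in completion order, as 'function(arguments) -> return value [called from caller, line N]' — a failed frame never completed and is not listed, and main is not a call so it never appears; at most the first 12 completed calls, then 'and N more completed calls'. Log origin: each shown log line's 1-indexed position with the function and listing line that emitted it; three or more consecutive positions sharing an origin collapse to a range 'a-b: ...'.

Answer: main -> clip_value (called at line 28) -> verify_load (called at line 21).
Key observation: Log line 3 is where behavior first shows: 'match at position None' appears instead of 'match at position 0'.
Crash: verify_load, line 11, TypeError.
First divergence: position 3 — the shown line 'match at position None' should read 'match at position 0'.
Intended log window:
  1: enter verify_load: 4 items against 3
  2: pick_anchor start: n=4 cutoff=3
  3: match at position 0
  4: scan_readings called with 9, 4
Execution walk:
  pick_anchor([3, 12, 1, 4], 3) -> None  [called from verify_load, line 9]
Log origins:
  1: emitted by verify_load (line 8)
  2: emitted by pick_anchor (line 2)
  3: emitted by verify_load (line 10)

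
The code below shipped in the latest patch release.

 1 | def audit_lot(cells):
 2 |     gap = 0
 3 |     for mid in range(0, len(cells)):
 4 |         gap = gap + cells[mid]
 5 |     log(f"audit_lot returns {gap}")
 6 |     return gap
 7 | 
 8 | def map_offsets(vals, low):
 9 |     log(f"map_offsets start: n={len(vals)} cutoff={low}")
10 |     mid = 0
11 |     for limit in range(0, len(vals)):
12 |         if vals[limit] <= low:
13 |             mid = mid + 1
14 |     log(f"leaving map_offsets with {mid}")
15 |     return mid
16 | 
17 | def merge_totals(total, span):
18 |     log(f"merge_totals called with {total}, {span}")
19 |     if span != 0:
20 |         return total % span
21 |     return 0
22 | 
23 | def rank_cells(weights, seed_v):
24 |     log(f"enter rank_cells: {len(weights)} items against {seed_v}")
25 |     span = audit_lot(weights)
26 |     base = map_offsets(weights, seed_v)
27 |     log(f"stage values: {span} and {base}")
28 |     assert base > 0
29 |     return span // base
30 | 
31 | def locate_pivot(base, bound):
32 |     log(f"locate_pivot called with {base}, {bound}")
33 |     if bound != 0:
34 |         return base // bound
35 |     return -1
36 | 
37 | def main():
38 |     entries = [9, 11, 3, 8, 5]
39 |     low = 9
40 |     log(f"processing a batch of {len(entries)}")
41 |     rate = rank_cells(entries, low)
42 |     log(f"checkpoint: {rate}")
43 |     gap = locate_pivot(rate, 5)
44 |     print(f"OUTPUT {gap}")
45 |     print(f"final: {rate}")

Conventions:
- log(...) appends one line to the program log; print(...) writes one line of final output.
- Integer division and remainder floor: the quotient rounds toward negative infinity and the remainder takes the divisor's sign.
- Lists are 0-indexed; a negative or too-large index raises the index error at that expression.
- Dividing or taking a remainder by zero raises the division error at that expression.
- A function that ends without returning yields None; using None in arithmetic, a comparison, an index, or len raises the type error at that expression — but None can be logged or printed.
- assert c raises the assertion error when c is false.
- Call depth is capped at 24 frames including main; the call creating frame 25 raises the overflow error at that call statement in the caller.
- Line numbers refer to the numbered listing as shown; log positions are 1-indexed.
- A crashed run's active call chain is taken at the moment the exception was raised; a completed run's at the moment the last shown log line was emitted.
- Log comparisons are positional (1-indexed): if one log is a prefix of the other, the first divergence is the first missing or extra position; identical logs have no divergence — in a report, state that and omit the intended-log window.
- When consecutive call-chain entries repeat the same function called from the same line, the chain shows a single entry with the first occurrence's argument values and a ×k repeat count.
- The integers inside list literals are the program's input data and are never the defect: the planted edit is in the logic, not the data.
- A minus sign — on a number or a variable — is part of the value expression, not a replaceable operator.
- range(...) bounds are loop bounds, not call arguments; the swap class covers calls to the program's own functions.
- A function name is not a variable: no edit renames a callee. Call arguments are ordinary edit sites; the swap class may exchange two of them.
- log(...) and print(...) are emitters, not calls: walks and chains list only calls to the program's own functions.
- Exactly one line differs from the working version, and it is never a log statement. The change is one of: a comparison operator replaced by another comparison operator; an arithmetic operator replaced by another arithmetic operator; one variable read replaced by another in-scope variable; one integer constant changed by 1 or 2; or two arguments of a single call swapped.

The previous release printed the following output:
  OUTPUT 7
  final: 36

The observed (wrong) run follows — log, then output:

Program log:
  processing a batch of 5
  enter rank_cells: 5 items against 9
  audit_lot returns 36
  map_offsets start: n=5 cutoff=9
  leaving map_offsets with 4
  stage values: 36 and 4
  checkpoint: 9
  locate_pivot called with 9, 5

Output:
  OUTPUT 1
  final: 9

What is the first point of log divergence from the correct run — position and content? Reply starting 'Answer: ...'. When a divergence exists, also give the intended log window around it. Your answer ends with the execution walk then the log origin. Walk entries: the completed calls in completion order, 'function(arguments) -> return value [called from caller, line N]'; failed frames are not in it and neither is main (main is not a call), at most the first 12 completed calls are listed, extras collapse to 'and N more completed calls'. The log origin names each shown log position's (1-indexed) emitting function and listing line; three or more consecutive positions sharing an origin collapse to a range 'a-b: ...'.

Answer: at position 5 the run shows 'leaving map_offsets with 4' where the working version logs 'leaving map_offsets with 1'.
Intended log window:
  3: audit_lot returns 36
  4: map_offsets start: n=5 cutoff=9
  5: leaving map_offsets with 1
  6: stage values: 36 and 1
Execution walk:
  audit_lot([9, 11, 3, 8, 5]) -> 36  [called from rank_cells, line 25]
  map_offsets([9, 11, 3, 8, 5], 9) -> 4  [called from rank_cells, line 26]
  rank_cells([9, 11, 3, 8, 5], 9) -> 9  [called from main, line 41]
  locate_pivot(9, 5) -> 1  [called from main, line 43]
Log line origins:
  1 — main, line 40
  2 — rank_cells, line 24
  3 — audit_lot, line 5
  4 — map_offsets, line 9
  5 — map_offsets, line 14
  6 — rank_cells, line 27
  7 — main, line 42
  8 — locate_pivot, line 32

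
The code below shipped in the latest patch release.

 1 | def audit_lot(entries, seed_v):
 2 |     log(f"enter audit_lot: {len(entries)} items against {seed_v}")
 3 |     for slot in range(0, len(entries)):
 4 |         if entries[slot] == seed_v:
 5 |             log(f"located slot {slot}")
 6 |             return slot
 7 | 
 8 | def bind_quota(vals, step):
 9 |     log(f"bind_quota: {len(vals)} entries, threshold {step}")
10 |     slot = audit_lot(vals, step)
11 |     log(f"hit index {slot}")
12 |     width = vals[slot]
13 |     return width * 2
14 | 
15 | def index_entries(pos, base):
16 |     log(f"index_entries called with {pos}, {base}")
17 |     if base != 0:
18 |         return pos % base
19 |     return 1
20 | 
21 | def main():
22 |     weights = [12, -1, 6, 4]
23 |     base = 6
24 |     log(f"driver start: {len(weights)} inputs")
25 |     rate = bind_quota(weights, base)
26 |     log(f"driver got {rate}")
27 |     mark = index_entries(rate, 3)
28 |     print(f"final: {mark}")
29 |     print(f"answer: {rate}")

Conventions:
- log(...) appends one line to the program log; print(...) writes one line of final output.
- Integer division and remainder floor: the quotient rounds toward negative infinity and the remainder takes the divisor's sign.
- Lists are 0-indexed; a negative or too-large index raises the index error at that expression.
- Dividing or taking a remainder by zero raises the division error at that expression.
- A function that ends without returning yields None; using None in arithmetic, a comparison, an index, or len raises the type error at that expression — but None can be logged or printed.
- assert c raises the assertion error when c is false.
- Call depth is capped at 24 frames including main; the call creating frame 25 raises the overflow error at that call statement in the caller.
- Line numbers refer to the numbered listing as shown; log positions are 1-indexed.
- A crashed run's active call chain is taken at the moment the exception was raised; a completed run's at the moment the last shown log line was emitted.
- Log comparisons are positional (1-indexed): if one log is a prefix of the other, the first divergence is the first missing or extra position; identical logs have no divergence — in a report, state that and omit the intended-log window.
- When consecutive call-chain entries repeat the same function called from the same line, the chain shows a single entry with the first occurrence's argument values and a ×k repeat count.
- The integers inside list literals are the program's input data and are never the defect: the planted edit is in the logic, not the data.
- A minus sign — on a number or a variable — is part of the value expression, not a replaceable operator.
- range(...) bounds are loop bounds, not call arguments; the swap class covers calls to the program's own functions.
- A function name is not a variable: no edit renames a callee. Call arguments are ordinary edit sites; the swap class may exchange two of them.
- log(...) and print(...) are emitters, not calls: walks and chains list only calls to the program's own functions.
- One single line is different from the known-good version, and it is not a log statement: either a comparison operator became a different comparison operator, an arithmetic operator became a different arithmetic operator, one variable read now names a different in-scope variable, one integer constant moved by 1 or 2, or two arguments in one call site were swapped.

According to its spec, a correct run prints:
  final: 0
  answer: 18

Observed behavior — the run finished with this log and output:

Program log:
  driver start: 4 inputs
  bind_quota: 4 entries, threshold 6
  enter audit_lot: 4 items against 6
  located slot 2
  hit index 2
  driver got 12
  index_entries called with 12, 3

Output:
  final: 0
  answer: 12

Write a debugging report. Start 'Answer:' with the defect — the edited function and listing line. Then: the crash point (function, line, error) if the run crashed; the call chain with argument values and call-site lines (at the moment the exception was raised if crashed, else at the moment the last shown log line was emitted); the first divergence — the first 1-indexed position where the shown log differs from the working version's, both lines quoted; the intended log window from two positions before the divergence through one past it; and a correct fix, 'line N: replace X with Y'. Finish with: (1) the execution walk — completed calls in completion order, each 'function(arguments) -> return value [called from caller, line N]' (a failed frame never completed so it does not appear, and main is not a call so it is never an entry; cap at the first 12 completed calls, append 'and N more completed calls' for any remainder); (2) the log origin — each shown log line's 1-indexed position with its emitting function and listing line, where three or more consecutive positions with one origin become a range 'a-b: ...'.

Answer: the defect is in bind_quota at line 13.
Key fact: Log line 6 is where behavior first shows: 'driver got 12' appears instead of 'driver got 18'.
Call chain: main -> index_entries(12, 3) (called at line 27).
First divergence: position 6 — the shown line 'driver got 12' should read 'driver got 18'.
Intended log window:
  4: located slot 2
  5: hit index 2
  6: driver got 18
  7: index_entries called with 18, 3
Execution walk:
  audit_lot([12, -1, 6, 4], 6) -> 2  [called from bind_quota, line 10]
  bind_quota([12, -1, 6, 4], 6) -> 12  [called from main, line 25]
  index_entries(12, 3) -> 0  [called from main, line 27]
Log origins:
  1: emitted by main (line 24)
  2: emitted by bind_quota (line 9)
  3: emitted by audit_lot (line 2)
  4: emitted by audit_lot (line 5)
  5: emitted by bind_quota (line 11)
  6: emitted by main (line 26)
  7: emitted by index_entries (line 16)
A correct fix: line 13: replace `2` with `3`.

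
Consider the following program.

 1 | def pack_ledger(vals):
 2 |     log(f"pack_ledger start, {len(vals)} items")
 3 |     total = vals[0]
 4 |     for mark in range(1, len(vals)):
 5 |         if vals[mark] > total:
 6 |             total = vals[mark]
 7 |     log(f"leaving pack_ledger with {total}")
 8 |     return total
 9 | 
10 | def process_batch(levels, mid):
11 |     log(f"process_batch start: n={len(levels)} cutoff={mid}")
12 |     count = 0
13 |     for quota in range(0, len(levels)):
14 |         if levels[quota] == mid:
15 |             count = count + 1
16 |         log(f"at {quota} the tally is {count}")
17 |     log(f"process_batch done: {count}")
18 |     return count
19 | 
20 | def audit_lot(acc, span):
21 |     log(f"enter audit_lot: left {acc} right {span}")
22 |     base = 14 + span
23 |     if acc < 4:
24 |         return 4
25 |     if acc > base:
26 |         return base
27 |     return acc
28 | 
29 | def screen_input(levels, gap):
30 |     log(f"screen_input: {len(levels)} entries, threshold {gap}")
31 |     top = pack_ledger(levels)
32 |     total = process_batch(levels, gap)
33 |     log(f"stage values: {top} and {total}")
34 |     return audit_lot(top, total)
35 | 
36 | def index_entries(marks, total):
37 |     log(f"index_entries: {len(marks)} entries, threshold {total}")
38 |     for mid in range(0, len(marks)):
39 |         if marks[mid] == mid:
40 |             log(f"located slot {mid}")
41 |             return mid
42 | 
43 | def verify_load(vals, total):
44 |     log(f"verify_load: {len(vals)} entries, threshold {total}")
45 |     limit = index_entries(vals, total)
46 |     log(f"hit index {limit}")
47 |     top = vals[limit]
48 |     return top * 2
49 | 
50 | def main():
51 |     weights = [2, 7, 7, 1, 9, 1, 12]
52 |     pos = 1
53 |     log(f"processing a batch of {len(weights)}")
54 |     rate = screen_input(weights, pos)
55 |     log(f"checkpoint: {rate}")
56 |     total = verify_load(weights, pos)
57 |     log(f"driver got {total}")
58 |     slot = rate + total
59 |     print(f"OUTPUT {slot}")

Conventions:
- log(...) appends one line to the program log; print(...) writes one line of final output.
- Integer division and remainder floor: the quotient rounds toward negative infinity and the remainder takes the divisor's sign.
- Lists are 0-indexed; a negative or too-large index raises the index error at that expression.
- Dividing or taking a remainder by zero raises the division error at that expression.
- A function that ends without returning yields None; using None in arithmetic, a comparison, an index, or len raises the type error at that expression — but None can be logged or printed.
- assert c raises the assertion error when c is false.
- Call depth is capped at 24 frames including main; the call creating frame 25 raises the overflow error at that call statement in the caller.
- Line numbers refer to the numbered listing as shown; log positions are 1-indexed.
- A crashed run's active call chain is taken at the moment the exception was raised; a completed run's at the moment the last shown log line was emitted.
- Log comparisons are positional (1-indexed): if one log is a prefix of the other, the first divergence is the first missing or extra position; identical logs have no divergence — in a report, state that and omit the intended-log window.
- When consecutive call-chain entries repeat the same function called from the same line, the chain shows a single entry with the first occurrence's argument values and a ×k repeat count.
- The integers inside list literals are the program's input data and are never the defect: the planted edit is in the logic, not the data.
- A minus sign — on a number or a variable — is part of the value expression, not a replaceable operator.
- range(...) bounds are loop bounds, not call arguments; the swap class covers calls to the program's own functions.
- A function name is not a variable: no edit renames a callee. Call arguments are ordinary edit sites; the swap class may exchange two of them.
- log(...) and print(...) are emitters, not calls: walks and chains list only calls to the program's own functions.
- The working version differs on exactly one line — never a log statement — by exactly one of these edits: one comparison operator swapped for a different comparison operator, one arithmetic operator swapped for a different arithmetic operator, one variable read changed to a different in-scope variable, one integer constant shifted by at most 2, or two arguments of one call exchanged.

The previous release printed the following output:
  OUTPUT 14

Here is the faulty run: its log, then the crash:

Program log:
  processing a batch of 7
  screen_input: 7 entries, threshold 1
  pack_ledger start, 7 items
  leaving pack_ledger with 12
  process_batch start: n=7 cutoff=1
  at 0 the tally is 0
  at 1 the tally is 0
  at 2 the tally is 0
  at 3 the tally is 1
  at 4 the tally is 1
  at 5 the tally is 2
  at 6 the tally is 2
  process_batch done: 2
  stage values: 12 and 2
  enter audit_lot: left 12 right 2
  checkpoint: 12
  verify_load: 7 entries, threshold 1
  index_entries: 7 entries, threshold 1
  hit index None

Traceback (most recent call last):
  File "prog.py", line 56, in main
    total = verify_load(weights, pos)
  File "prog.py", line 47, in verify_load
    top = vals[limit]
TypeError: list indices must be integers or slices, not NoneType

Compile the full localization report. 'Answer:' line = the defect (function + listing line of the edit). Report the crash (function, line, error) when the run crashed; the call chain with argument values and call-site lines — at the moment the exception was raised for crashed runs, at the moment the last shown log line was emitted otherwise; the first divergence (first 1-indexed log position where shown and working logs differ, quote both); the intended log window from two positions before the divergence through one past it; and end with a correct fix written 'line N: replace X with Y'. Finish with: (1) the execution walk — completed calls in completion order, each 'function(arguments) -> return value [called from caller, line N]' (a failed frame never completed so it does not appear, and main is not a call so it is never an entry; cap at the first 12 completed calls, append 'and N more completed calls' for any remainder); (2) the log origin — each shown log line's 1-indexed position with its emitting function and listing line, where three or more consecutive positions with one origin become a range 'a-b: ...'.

Answer: the defect is in index_entries at line 39.
Core observation: Everything matches until log position 19, which reads 'hit index None' in place of 'located slot 3'.
Crash: verify_load, line 47, TypeError.
Call chain: main -> verify_load([2, 7, 7, 1, 9, 1, 12], 1) (called at line 56).
First divergence: position 19; shown 'hit index None' vs intended 'located slot 3'.
Intended log window:
  17: verify_load: 7 entries, threshold 1
  18: index_entries: 7 entries, threshold 1
  19: located slot 3
  20: hit index 3
Execution walk:
  pack_ledger([2, 7, 7, 1, 9, 1, 12]) -> 12  [called from screen_input, line 31]
  process_batch([2, 7, 7, 1, 9, 1, 12], 1) -> 2  [called from screen_input, line 32]
  audit_lot(12, 2) -> 12  [called from screen_input, line 34]
  screen_input([2, 7, 7, 1, 9, 1, 12], 1) -> 12  [called from main, line 54]
  index_entries([2, 7, 7, 1, 9, 1, 12], 1) -> None  [called from verify_load, line 45]
Log origins:
  1: logged in main at line 53
  2: logged in screen_input at line 30
  3: logged in pack_ledger at line 2
  4: logged in pack_ledger at line 7
  5: logged in process_batch at line 11
  6-12: logged in process_batch at line 16
  13: logged in process_batch at line 17
  14: logged in screen_input at line 33
  15: logged in audit_lot at line 21
  16: logged in main at line 55
  17: logged in verify_load at line 44
  18: logged in index_entries at line 37
  19: logged in verify_load at line 46
A correct fix: line 39: replace `marks[mid] == mid` with `marks[mid] == total`.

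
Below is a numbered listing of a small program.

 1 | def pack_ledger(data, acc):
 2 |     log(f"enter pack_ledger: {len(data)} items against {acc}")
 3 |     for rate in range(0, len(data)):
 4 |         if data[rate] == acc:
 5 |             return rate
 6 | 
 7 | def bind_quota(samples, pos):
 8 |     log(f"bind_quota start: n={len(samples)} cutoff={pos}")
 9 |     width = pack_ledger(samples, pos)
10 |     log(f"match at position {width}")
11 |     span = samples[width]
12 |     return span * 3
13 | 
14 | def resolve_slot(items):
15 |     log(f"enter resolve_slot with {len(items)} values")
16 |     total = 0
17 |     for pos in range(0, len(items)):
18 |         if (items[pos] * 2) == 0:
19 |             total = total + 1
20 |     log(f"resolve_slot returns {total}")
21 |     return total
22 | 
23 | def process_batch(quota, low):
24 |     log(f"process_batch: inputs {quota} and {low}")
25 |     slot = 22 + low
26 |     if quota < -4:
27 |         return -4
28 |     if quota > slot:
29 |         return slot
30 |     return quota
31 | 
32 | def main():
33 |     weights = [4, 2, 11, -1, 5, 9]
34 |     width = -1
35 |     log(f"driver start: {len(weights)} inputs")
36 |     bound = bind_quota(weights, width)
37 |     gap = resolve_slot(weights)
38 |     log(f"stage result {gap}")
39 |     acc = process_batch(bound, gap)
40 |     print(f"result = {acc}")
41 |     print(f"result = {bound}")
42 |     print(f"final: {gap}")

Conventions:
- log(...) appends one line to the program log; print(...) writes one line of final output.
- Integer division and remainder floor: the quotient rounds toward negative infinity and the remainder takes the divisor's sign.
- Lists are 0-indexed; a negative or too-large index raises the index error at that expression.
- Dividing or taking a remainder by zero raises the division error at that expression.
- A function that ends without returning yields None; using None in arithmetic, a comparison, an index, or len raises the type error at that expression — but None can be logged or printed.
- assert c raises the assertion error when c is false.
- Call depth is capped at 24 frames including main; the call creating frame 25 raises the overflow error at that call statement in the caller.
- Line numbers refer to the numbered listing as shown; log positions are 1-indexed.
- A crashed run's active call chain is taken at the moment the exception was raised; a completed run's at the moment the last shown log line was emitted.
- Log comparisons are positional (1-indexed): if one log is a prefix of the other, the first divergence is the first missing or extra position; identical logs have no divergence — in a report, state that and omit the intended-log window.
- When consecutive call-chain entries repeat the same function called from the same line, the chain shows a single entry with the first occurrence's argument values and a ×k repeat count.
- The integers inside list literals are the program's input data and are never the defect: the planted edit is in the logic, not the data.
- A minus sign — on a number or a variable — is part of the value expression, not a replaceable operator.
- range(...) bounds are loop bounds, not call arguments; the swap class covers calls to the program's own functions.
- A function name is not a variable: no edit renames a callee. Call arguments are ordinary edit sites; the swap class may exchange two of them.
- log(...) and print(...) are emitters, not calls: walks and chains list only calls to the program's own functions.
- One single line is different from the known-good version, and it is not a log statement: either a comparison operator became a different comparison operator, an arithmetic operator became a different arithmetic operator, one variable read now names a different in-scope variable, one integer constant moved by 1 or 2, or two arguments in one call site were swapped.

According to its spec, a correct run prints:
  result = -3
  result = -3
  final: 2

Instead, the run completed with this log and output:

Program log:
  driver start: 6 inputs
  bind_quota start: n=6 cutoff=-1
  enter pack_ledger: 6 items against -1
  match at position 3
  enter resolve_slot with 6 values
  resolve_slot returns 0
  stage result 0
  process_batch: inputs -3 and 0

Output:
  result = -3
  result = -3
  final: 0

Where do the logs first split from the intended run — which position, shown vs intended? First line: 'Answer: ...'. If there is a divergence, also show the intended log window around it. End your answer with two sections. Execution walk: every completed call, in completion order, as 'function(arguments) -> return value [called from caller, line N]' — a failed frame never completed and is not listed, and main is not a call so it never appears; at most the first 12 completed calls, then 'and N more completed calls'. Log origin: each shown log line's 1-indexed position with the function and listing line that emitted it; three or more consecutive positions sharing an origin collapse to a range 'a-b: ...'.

Answer: position 6; shown 'resolve_slot returns 0' vs intended 'resolve_slot returns 2'.
Intended log window:
  4: match at position 3
  5: enter resolve_slot with 6 values
  6: resolve_slot returns 2
  7: stage result 2
Execution walk:
  pack_ledger([4, 2, 11, -1, 5, 9], -1) -> 3  [called from bind_quota, line 9]
  bind_quota([4, 2, 11, -1, 5, 9], -1) -> -3  [called from main, line 36]
  resolve_slot([4, 2, 11, -1, 5, 9]) -> 0  [called from main, line 37]
  process_batch(-3, 0) -> -3  [called from main, line 39]
Origin of each log line:
  1: emitted by main (line 35)
  2: emitted by bind_quota (line 8)
  3: emitted by pack_ledger (line 2)
  4: emitted by bind_quota (line 10)
  5: emitted by resolve_slot (line 15)
  6: emitted by resolve_slot (line 20)
  7: emitted by main (line 38)
  8: emitted by process_batch (line 24)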